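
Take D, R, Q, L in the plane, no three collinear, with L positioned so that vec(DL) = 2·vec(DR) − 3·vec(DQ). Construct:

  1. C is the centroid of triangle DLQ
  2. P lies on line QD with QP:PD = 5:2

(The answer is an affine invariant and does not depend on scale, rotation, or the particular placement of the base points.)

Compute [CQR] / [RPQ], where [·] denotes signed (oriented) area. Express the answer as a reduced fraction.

[CQR]:[RPQ] = 7/5

Choose coordinates D = (0, 0), R = (1, 0), Q = (0, 1), L = (2, -3).
1. C is the centroid of triangle DLQ ⇒ C = (2/3, -2/3)
2. P lies on line QD with QP:PD = 5:2 ⇒ P = (0, 2/7)
2·[CQR] = -1, 2·[RPQ] = -5/7
[CQR]:[RPQ] = -1:-5/7 = 7/5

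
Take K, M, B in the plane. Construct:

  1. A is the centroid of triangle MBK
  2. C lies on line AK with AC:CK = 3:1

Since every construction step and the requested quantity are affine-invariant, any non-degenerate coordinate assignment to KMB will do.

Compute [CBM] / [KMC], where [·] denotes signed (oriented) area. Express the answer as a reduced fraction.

[CBM]:[KMC] = -10

Work in coordinates with K = (0, 0), M = (1, 0), B = (0, 1).
1. A is the centroid of triangle MBK ⇒ A = (1/3, 1/3)
2. C lies on line AK with AC:CK = 3:1 ⇒ C = (1/12, 1/12)
2·[CBM] = -5/6, 2·[KMC] = 1/12
[CBM]:[KMC] = -5/6:1/12 = -10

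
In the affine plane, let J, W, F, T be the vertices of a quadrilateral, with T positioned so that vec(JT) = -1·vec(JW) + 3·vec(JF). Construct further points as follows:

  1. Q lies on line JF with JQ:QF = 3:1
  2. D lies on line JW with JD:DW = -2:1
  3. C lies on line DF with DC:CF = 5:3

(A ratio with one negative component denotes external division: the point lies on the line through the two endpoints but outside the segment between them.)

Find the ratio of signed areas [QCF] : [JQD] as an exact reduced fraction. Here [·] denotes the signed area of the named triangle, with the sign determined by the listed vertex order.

Set J = (0, 0), W = (1, 0), F = (0, 1), T = (-1, 3); any affine frame gives the same invariant.
1. Q lies on line JF with JQ:QF = 3:1 ⇒ Q = (0, 3/4)
2. D lies on line JW with JD:DW = -2:1 ⇒ D = (2, 0)
3. C lies on line DF with DC:CF = 5:3 ⇒ C = (3/4, 5/8)
2·[QCF] = 3/16, 2·[JQD] = -3/2
[QCF]:[JQD] = 3/16:-3/2 = -1/8

[QCF]:[JQD] = -1/8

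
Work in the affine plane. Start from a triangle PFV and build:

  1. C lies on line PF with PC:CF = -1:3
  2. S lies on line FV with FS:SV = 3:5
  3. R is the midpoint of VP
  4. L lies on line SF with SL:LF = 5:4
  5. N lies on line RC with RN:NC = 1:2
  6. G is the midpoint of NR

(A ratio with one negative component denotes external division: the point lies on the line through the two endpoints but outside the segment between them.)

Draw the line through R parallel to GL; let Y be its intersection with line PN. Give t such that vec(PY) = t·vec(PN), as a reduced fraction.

Choose coordinates P = (0, 0), F = (1, 0), V = (0, 1).
1. C lies on line PF with PC:CF = -1:3 ⇒ C = (-1/2, 0)
2. S lies on line FV with FS:SV = 3:5 ⇒ S = (5/8, 3/8)
3. R is the midpoint of VP ⇒ R = (0, 1/2)
4. L lies on line SF with SL:LF = 5:4 ⇒ L = (5/6, 1/6)
5. N lies on line RC with RN:NC = 1:2 ⇒ N = (-1/6, 1/3)
6. G is the midpoint of NR ⇒ G = (-1/12, 5/12)
through R parallel to GL: direction (11/12, -1/4); meets PN at Y = (-11/38, 11/19)
Y = P + t·(N−P) with t = 33/19

t = 33/19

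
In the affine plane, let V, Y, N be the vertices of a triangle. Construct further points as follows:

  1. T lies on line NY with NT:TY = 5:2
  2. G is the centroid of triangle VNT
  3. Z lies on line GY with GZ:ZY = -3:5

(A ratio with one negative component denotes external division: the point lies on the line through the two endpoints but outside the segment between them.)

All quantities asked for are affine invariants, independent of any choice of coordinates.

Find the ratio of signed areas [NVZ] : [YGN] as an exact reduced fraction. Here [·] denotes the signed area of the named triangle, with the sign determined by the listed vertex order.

Set V = (0, 0), Y = (1, 0), N = (0, 1); any affine frame gives the same invariant.
1. T lies on line NY with NT:TY = 5:2 ⇒ T = (5/7, 2/7)
2. G is the centroid of triangle VNT ⇒ G = (5/21, 3/7)
3. Z lies on line GY with GZ:ZY = -3:5 ⇒ Z = (-19/21, 15/14)
2·[NVZ] = -19/21, 2·[YGN] = -1/3
[NVZ]:[YGN] = -19/21:-1/3 = 19/7

[NVZ]:[YGN] = 19/7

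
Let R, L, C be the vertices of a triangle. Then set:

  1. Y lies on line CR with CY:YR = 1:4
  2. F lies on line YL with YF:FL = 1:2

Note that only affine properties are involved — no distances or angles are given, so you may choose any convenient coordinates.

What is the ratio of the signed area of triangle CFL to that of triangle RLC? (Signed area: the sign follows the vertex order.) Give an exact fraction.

Set R = (0, 0), L = (1, 0), C = (0, 1); any affine frame gives the same invariant.
1. Y lies on line CR with CY:YR = 1:4 ⇒ Y = (0, 4/5)
2. F lies on line YL with YF:FL = 1:2 ⇒ F = (1/3, 8/15)
2·[CFL] = 2/15, 2·[RLC] = 1
[CFL]:[RLC] = 2/15:1 = 2/15

[CFL]:[RLC] = 2/15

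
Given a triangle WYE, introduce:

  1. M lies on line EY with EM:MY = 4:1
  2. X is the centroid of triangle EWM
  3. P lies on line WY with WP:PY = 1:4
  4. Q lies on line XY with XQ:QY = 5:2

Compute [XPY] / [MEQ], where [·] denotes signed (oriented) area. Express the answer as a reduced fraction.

Assign W = (0, 0), Y = (1, 0), E = (0, 1) — the answer is frame-independent, so this choice is without loss of generality.
1. M lies on line EY with EM:MY = 4:1 ⇒ M = (4/5, 1/5)
2. X is the centroid of triangle EWM ⇒ X = (4/15, 2/5)
3. P lies on line WY with WP:PY = 1:4 ⇒ P = (1/5, 0)
4. Q lies on line XY with XQ:QY = 5:2 ⇒ Q = (83/105, 4/35)
2·[XPY] = 8/25, 2·[MEQ] = 8/105
[XPY]:[MEQ] = 8/25:8/105 = 21/5

[XPY]:[MEQ] = 21/5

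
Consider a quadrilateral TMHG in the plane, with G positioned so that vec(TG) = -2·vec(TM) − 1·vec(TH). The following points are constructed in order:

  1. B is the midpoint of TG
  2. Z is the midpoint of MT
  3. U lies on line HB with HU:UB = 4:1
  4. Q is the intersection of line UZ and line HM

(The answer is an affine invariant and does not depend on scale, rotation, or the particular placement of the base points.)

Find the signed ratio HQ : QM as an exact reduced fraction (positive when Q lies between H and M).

HQ:QM = 14

Set T = (0, 0), M = (1, 0), H = (0, 1), G = (-2, -1); any affine frame gives the same invariant.
1. B is the midpoint of TG ⇒ B = (-1, -1/2)
2. Z is the midpoint of MT ⇒ Z = (1/2, 0)
3. U lies on line HB with HU:UB = 4:1 ⇒ U = (-4/5, -1/5)
4. Q is the intersection of line UZ and line HM ⇒ Q = (14/15, 1/15)
Q = H + t·(M−H) with t = 14/15, so HQ:QM = t:(1−t) = 14/15:1/15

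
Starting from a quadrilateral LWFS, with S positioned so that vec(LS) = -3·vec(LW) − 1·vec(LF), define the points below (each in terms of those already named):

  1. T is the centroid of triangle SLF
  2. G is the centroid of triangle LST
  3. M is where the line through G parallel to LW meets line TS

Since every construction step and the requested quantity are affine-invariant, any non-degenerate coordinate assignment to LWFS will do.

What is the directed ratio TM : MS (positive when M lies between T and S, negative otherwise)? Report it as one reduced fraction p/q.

Work in coordinates with L = (0, 0), W = (1, 0), F = (0, 1), S = (-3, -1).
1. T is the centroid of triangle SLF ⇒ T = (-1, 0)
2. G is the centroid of triangle LST ⇒ G = (-4/3, -1/3)
3. M is where the line through G parallel to LW meets line TS ⇒ M = (-5/3, -1/3)
M = T + t·(S−T) with t = 1/3, so TM:MS = t:(1−t) = 1/3:2/3

TM:MS = 1/2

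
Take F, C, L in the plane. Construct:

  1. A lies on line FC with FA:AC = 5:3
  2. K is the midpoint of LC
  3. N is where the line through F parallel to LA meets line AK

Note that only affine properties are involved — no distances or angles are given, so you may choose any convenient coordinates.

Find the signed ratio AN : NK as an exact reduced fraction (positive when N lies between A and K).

AN:NK = -10/13

Choose coordinates F = (0, 0), C = (1, 0), L = (0, 1).
1. A lies on line FC with FA:AC = 5:3 ⇒ A = (5/8, 0)
2. K is the midpoint of LC ⇒ K = (1/2, 1/2)
3. N is where the line through F parallel to LA meets line AK ⇒ N = (25/24, -5/3)
N = A + t·(K−A) with t = -10/3, so AN:NK = t:(1−t) = -10/3:13/3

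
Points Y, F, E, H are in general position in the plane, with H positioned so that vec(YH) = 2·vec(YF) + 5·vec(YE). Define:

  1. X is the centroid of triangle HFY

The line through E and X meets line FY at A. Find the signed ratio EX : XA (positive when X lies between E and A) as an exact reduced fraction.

Set Y = (0, 0), F = (1, 0), E = (0, 1), H = (2, 5); any affine frame gives the same invariant.
1. X is the centroid of triangle HFY ⇒ X = (1, 5/3)
line EX meets FY at A = (-3/2, 0)
X = E + t·(A−E) with t = -2/3, so EX:XA = -2/3:5/3

EX:XA = -2/5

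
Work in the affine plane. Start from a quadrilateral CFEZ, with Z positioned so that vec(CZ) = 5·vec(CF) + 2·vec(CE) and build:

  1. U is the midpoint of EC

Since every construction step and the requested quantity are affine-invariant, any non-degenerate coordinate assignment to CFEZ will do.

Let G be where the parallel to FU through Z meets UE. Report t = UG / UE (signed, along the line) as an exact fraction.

t = 8

Assign C = (0, 0), F = (1, 0), E = (0, 1), Z = (5, 2) — the answer is frame-independent, so this choice is without loss of generality.
1. U is the midpoint of EC ⇒ U = (0, 1/2)
through Z parallel to FU: direction (-1, 1/2); meets UE at G = (0, 9/2)
G = U + t·(E−U) with t = 8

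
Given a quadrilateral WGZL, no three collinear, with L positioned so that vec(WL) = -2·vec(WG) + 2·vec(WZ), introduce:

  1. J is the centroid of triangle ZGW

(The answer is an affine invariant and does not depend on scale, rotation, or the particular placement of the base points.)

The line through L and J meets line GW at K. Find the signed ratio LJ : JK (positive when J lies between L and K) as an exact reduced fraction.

Set W = (0, 0), G = (1, 0), Z = (0, 1), L = (-2, 2); any affine frame gives the same invariant.
1. J is the centroid of triangle ZGW ⇒ J = (1/3, 1/3)
line LJ meets GW at K = (4/5, 0)
J = L + t·(K−L) with t = 5/6, so LJ:JK = 5/6:1/6

LJ:JK = 5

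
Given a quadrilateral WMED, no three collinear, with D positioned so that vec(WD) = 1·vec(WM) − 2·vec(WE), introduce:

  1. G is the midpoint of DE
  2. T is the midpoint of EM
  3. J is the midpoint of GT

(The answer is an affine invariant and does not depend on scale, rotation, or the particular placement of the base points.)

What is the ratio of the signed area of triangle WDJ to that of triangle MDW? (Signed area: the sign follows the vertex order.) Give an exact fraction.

[WDJ]:[MDW] = -1/2

Assign W = (0, 0), M = (1, 0), E = (0, 1), D = (1, -2) — the answer is frame-independent, so this choice is without loss of generality.
1. G is the midpoint of DE ⇒ G = (1/2, -1/2)
2. T is the midpoint of EM ⇒ T = (1/2, 1/2)
3. J is the midpoint of GT ⇒ J = (1/2, 0)
2·[WDJ] = 1, 2·[MDW] = -2
[WDJ]:[MDW] = 1:-2 = -1/2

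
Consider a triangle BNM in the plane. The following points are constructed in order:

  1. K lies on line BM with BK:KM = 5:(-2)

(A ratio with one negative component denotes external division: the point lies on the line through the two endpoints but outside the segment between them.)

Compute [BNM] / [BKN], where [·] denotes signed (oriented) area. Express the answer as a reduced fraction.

Choose coordinates B = (0, 0), N = (1, 0), M = (0, 1).
1. K lies on line BM with BK:KM = 5:(-2) ⇒ K = (0, 5/3)
2·[BNM] = 1, 2·[BKN] = -5/3
[BNM]:[BKN] = 1:-5/3 = -3/5

[BNM]:[BKN] = -3/5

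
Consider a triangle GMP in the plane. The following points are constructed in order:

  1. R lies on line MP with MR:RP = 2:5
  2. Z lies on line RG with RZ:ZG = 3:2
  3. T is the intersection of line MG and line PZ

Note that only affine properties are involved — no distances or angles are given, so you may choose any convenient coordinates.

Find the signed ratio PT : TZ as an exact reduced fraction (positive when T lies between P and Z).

Work in coordinates with G = (0, 0), M = (1, 0), P = (0, 1).
1. R lies on line MP with MR:RP = 2:5 ⇒ R = (5/7, 2/7)
2. Z lies on line RG with RZ:ZG = 3:2 ⇒ Z = (2/7, 4/35)
3. T is the intersection of line MG and line PZ ⇒ T = (10/31, 0)
T = P + t·(Z−P) with t = 35/31, so PT:TZ = t:(1−t) = 35/31:-4/31

PT:TZ = -35/4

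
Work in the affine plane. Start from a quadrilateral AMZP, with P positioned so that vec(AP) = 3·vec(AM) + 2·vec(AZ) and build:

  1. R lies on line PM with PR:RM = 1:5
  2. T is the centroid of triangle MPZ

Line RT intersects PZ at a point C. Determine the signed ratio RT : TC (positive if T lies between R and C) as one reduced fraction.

Work in coordinates with A = (0, 0), M = (1, 0), Z = (0, 1), P = (3, 2).
1. R lies on line PM with PR:RM = 1:5 ⇒ R = (8/3, 5/3)
2. T is the centroid of triangle MPZ ⇒ T = (4/3, 1)
line RT meets PZ at C = (4, 7/3)
T = R + t·(C−R) with t = -1, so RT:TC = -1:2

RT:TC = -1/2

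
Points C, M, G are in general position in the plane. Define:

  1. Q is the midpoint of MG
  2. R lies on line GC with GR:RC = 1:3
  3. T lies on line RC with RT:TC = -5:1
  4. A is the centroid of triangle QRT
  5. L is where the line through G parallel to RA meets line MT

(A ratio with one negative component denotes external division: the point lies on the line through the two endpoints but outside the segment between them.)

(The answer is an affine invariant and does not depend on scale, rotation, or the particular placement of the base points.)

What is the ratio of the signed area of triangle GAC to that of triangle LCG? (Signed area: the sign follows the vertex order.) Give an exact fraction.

Work in coordinates with C = (0, 0), M = (1, 0), G = (0, 1).
1. Q is the midpoint of MG ⇒ Q = (1/2, 1/2)
2. R lies on line GC with GR:RC = 1:3 ⇒ R = (0, 3/4)
3. T lies on line RC with RT:TC = -5:1 ⇒ T = (0, -3/16)
4. A is the centroid of triangle QRT ⇒ A = (1/6, 17/48)
5. L is where the line through G parallel to RA meets line MT ⇒ L = (19/41, -33/328)
2·[GAC] = -1/6, 2·[LCG] = -19/41
[GAC]:[LCG] = -1/6:-19/41 = 41/114

[GAC]:[LCG] = 41/114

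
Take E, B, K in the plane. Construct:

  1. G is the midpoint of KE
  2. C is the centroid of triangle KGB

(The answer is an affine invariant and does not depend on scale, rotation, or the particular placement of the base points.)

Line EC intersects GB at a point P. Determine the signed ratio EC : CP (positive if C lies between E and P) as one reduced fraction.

EC:CP = -4

Set E = (0, 0), B = (1, 0), K = (0, 1); any affine frame gives the same invariant.
1. G is the midpoint of KE ⇒ G = (0, 1/2)
2. C is the centroid of triangle KGB ⇒ C = (1/3, 1/2)
line EC meets GB at P = (1/4, 3/8)
C = E + t·(P−E) with t = 4/3, so EC:CP = 4/3:-1/3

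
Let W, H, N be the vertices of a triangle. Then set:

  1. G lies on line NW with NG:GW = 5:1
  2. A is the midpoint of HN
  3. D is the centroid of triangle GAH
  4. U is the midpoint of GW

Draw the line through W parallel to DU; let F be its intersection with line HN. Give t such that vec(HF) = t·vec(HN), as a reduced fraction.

t = 5/23

Choose coordinates W = (0, 0), H = (1, 0), N = (0, 1).
1. G lies on line NW with NG:GW = 5:1 ⇒ G = (0, 1/6)
2. A is the midpoint of HN ⇒ A = (1/2, 1/2)
3. D is the centroid of triangle GAH ⇒ D = (1/2, 2/9)
4. U is the midpoint of GW ⇒ U = (0, 1/12)
through W parallel to DU: direction (-1/2, -5/36); meets HN at F = (18/23, 5/23)
F = H + t·(N−H) with t = 5/23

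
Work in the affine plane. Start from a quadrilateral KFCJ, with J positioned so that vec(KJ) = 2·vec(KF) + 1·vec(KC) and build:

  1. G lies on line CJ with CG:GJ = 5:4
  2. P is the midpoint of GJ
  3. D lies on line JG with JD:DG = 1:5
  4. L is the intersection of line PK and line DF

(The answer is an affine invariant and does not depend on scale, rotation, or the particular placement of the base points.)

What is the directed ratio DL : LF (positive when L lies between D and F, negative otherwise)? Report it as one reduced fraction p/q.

DL:LF = -8/27

Assign K = (0, 0), F = (1, 0), C = (0, 1), J = (2, 1) — the answer is frame-independent, so this choice is without loss of generality.
1. G lies on line CJ with CG:GJ = 5:4 ⇒ G = (10/9, 1)
2. P is the midpoint of GJ ⇒ P = (14/9, 1)
3. D lies on line JG with JD:DG = 1:5 ⇒ D = (50/27, 1)
4. L is the intersection of line PK and line DF ⇒ L = (42/19, 27/19)
L = D + t·(F−D) with t = -8/19, so DL:LF = t:(1−t) = -8/19:27/19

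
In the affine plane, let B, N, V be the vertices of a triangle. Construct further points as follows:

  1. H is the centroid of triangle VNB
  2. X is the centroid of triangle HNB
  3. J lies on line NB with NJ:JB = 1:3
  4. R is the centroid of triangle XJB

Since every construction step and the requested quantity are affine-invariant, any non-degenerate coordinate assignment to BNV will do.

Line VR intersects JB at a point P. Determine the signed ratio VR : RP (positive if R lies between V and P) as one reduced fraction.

Choose coordinates B = (0, 0), N = (1, 0), V = (0, 1).
1. H is the centroid of triangle VNB ⇒ H = (1/3, 1/3)
2. X is the centroid of triangle HNB ⇒ X = (4/9, 1/9)
3. J lies on line NB with NJ:JB = 1:3 ⇒ J = (3/4, 0)
4. R is the centroid of triangle XJB ⇒ R = (43/108, 1/27)
line VR meets JB at P = (43/104, 0)
R = V + t·(P−V) with t = 26/27, so VR:RP = 26/27:1/27

VR:RP = 26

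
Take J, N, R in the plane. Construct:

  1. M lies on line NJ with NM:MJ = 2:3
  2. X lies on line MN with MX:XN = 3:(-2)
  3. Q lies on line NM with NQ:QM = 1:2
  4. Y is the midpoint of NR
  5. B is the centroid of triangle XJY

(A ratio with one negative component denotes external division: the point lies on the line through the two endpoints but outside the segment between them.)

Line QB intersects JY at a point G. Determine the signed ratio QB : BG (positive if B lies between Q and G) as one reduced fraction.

QB:BG = 4/9

Work in coordinates with J = (0, 0), N = (1, 0), R = (0, 1).
1. M lies on line NJ with NM:MJ = 2:3 ⇒ M = (3/5, 0)
2. X lies on line MN with MX:XN = 3:(-2) ⇒ X = (9/5, 0)
3. Q lies on line NM with NQ:QM = 1:2 ⇒ Q = (13/15, 0)
4. Y is the midpoint of NR ⇒ Y = (1/2, 1/2)
5. B is the centroid of triangle XJY ⇒ B = (23/30, 1/6)
line QB meets JY at G = (13/24, 13/24)
B = Q + t·(G−Q) with t = 4/13, so QB:BG = 4/13:9/13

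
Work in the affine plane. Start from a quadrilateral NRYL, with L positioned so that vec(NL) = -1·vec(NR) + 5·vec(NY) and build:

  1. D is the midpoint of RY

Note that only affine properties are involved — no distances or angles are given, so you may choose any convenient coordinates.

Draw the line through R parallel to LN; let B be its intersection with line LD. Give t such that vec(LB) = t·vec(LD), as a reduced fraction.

Assign N = (0, 0), R = (1, 0), Y = (0, 1), L = (-1, 5) — the answer is frame-independent, so this choice is without loss of generality.
1. D is the midpoint of RY ⇒ D = (1/2, 1/2)
through R parallel to LN: direction (1, -5); meets LD at B = (3/2, -5/2)
B = L + t·(D−L) with t = 5/3

t = 5/3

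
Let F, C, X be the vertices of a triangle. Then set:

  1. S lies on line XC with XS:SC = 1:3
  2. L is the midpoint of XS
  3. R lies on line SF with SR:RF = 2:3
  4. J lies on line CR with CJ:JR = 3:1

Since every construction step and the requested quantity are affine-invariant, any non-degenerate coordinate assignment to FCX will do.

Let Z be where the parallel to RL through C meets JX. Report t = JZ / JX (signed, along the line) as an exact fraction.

t = -21/11

Set F = (0, 0), C = (1, 0), X = (0, 1); any affine frame gives the same invariant.
1. S lies on line XC with XS:SC = 1:3 ⇒ S = (1/4, 3/4)
2. L is the midpoint of XS ⇒ L = (1/8, 7/8)
3. R lies on line SF with SR:RF = 2:3 ⇒ R = (3/20, 9/20)
4. J lies on line CR with CJ:JR = 3:1 ⇒ J = (29/80, 27/80)
through C parallel to RL: direction (-1/40, 17/40); meets JX at Z = (58/55, -51/55)
Z = J + t·(X−J) with t = -21/11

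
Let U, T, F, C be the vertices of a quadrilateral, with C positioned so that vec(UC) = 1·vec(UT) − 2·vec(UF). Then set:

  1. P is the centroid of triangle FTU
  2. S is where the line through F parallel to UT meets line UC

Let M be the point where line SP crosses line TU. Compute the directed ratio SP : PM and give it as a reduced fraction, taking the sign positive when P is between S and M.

Work in coordinates with U = (0, 0), T = (1, 0), F = (0, 1), C = (1, -2).
1. P is the centroid of triangle FTU ⇒ P = (1/3, 1/3)
2. S is where the line through F parallel to UT meets line UC ⇒ S = (-1/2, 1)
line SP meets TU at M = (3/4, 0)
P = S + t·(M−S) with t = 2/3, so SP:PM = 2/3:1/3

SP:PM = 2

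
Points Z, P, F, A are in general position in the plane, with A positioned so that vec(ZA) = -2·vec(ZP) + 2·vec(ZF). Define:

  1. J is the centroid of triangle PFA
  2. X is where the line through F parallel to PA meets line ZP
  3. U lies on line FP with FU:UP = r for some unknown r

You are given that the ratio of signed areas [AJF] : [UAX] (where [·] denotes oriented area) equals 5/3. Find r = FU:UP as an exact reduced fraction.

r = 1/4

Assign Z = (0, 0), P = (1, 0), F = (0, 1), A = (-2, 2) — the answer is frame-independent, so this choice is without loss of generality.
1. J is the centroid of triangle PFA ⇒ J = (-1/3, 1)
2. X is where the line through F parallel to PA meets line ZP ⇒ X = (3/2, 0)
3. With FU:UP = r, write λ = r/(r+1) so U = F + λ·(P−F); U is affine-linear in λ
Every point depending on U is an affine combination of U and λ-independent points, so each such coordinate is linear in λ; the λ² term in each signed area is a multiple of (P−F)×(P−F) = 0, so 2·[AJF] and 2·[UAX] are each linear in λ. Evaluating at λ=0 and λ=1:
  2·[AJF] = 1/3,   2·[UAX] = -3/2·λ + 1/2
So [AJF]:[UAX] = (1/3) / (-3/2·λ + 1/2). Setting this equal to 5/3:
  1/3 = 5/3·(-3/2·λ + 1/2)  ⇒  λ = 1/5
Then r = λ/(1−λ) = (1/5)/(4/5) = 1/4. Check: with r = 1/4, U = (1/5, 4/5) and [AJF]:[UAX] = 5/3 as required.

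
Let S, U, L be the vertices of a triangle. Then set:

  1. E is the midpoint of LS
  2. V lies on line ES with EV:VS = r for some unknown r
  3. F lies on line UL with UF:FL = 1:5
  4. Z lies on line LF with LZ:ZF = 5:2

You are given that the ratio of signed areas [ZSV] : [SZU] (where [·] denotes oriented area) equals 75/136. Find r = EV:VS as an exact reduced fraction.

r = 1/3

Set S = (0, 0), U = (1, 0), L = (0, 1); any affine frame gives the same invariant.
1. E is the midpoint of LS ⇒ E = (0, 1/2)
2. With EV:VS = r, write λ = r/(r+1) so V = E + λ·(S−E); V is affine-linear in λ
3. F lies on line UL with UF:FL = 1:5 ⇒ F = (5/6, 1/6)
4. Z lies on line LF with LZ:ZF = 5:2 ⇒ Z = (25/42, 17/42)
Every point depending on V is an affine combination of V and λ-independent points, so each such coordinate is linear in λ; the λ² term in each signed area is a multiple of (S−E)×(S−E) = 0, so 2·[ZSV] and 2·[SZU] are each linear in λ. Evaluating at λ=0 and λ=1:
  2·[ZSV] = 25/84·λ − 25/84,   2·[SZU] = -17/42
So [ZSV]:[SZU] = (25/84·λ − 25/84) / (-17/42). Setting this equal to 75/136:
  25/84·λ − 25/84 = 75/136·(-17/42)  ⇒  λ = 1/4
Then r = λ/(1−λ) = (1/4)/(3/4) = 1/3. Check: with r = 1/3, V = (0, 3/8) and [ZSV]:[SZU] = 75/136 as required.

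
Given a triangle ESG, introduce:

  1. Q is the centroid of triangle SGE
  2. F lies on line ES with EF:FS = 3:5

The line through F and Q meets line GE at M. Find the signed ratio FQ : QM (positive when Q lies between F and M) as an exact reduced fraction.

Set E = (0, 0), S = (1, 0), G = (0, 1); any affine frame gives the same invariant.
1. Q is the centroid of triangle SGE ⇒ Q = (1/3, 1/3)
2. F lies on line ES with EF:FS = 3:5 ⇒ F = (3/8, 0)
line FQ meets GE at M = (0, 3)
Q = F + t·(M−F) with t = 1/9, so FQ:QM = 1/9:8/9

FQ:QM = 1/8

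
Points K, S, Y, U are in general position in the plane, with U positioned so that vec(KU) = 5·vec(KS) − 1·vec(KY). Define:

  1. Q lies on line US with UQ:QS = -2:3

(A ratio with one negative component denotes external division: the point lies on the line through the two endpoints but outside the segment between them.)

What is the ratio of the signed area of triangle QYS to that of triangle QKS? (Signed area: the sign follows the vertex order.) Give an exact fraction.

[QYS]:[QKS] = -3

Choose coordinates K = (0, 0), S = (1, 0), Y = (0, 1), U = (5, -1).
1. Q lies on line US with UQ:QS = -2:3 ⇒ Q = (13, -3)
2·[QYS] = 9, 2·[QKS] = -3
[QYS]:[QKS] = 9:-3 = -3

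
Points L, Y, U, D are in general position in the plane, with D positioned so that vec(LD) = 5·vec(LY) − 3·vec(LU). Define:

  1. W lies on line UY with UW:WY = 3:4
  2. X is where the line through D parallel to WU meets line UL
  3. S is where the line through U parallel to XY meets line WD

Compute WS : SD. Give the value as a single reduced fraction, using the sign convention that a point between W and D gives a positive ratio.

Set L = (0, 0), Y = (1, 0), U = (0, 1), D = (5, -3); any affine frame gives the same invariant.
1. W lies on line UY with UW:WY = 3:4 ⇒ W = (3/7, 4/7)
2. X is where the line through D parallel to WU meets line UL ⇒ X = (0, 2)
3. S is where the line through U parallel to XY meets line WD ⇒ S = (1/13, 11/13)
S = W + t·(D−W) with t = -1/13, so WS:SD = t:(1−t) = -1/13:14/13

WS:SD = -1/14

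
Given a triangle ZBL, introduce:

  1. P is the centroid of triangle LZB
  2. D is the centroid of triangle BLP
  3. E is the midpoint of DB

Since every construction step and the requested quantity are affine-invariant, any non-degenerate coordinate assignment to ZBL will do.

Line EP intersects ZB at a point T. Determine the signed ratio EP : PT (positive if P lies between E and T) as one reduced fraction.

Set Z = (0, 0), B = (1, 0), L = (0, 1); any affine frame gives the same invariant.
1. P is the centroid of triangle LZB ⇒ P = (1/3, 1/3)
2. D is the centroid of triangle BLP ⇒ D = (4/9, 4/9)
3. E is the midpoint of DB ⇒ E = (13/18, 2/9)
line EP meets ZB at T = (3/2, 0)
P = E + t·(T−E) with t = -1/2, so EP:PT = -1/2:3/2

EP:PT = -1/3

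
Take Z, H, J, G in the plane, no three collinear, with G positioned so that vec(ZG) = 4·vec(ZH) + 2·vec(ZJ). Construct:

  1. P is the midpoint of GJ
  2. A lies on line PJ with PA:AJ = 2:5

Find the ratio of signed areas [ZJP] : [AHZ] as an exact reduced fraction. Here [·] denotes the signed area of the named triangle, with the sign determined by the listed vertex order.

Set Z = (0, 0), H = (1, 0), J = (0, 1), G = (4, 2); any affine frame gives the same invariant.
1. P is the midpoint of GJ ⇒ P = (2, 3/2)
2. A lies on line PJ with PA:AJ = 2:5 ⇒ A = (10/7, 19/14)
2·[ZJP] = -2, 2·[AHZ] = -19/14
[ZJP]:[AHZ] = -2:-19/14 = 28/19

[ZJP]:[AHZ] = 28/19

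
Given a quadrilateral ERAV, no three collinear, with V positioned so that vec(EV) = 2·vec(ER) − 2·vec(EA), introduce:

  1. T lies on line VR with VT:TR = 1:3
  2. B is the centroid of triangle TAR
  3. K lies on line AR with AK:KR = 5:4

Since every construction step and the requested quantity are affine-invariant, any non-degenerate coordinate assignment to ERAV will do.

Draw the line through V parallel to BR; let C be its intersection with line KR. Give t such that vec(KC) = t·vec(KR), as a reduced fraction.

t = 4

Assign E = (0, 0), R = (1, 0), A = (0, 1), V = (2, -2) — the answer is frame-independent, so this choice is without loss of generality.
1. T lies on line VR with VT:TR = 1:3 ⇒ T = (7/4, -3/2)
2. B is the centroid of triangle TAR ⇒ B = (11/12, -1/6)
3. K lies on line AR with AK:KR = 5:4 ⇒ K = (5/9, 4/9)
through V parallel to BR: direction (1/12, 1/6); meets KR at C = (7/3, -4/3)
C = K + t·(R−K) with t = 4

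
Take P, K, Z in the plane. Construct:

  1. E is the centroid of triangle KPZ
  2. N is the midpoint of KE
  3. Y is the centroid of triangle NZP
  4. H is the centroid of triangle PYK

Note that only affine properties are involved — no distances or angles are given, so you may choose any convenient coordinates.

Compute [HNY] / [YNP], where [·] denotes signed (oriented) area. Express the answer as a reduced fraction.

Work in coordinates with P = (0, 0), K = (1, 0), Z = (0, 1).
1. E is the centroid of triangle KPZ ⇒ E = (1/3, 1/3)
2. N is the midpoint of KE ⇒ N = (2/3, 1/6)
3. Y is the centroid of triangle NZP ⇒ Y = (2/9, 7/18)
4. H is the centroid of triangle PYK ⇒ H = (11/27, 7/54)
2·[HNY] = 2/27, 2·[YNP] = -2/9
[HNY]:[YNP] = 2/27:-2/9 = -1/3

[HNY]:[YNP] = -1/3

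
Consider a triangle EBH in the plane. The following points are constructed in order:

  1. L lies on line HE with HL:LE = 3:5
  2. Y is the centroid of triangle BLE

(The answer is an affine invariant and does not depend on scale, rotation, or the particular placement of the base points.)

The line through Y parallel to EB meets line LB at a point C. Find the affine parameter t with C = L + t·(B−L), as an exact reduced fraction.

Choose coordinates E = (0, 0), B = (1, 0), H = (0, 1).
1. L lies on line HE with HL:LE = 3:5 ⇒ L = (0, 5/8)
2. Y is the centroid of triangle BLE ⇒ Y = (1/3, 5/24)
through Y parallel to EB: direction (1, 0); meets LB at C = (2/3, 5/24)
C = L + t·(B−L) with t = 2/3

t = 2/3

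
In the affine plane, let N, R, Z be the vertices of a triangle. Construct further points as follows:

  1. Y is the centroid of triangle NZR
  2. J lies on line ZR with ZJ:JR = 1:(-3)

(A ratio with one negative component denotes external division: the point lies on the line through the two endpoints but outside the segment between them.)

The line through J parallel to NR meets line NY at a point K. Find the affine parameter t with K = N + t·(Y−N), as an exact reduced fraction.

t = 9/2

Work in coordinates with N = (0, 0), R = (1, 0), Z = (0, 1).
1. Y is the centroid of triangle NZR ⇒ Y = (1/3, 1/3)
2. J lies on line ZR with ZJ:JR = 1:(-3) ⇒ J = (-1/2, 3/2)
through J parallel to NR: direction (1, 0); meets NY at K = (3/2, 3/2)
K = N + t·(Y−N) with t = 9/2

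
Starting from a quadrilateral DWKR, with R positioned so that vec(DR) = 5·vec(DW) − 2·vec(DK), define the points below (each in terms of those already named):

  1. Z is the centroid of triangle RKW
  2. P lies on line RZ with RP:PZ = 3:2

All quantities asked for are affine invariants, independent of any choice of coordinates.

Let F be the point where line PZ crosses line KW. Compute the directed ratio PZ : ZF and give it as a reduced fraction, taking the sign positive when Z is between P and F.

Set D = (0, 0), W = (1, 0), K = (0, 1), R = (5, -2); any affine frame gives the same invariant.
1. Z is the centroid of triangle RKW ⇒ Z = (2, -1/3)
2. P lies on line RZ with RP:PZ = 3:2 ⇒ P = (16/5, -1)
line PZ meets KW at F = (1/2, 1/2)
Z = P + t·(F−P) with t = 4/9, so PZ:ZF = 4/9:5/9

PZ:ZF = 4/5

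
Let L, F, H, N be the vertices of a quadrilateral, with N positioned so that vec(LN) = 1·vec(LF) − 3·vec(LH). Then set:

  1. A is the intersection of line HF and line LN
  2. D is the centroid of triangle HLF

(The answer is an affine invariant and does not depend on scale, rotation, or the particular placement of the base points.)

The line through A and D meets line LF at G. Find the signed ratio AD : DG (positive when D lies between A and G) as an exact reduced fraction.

Choose coordinates L = (0, 0), F = (1, 0), H = (0, 1), N = (1, -3).
1. A is the intersection of line HF and line LN ⇒ A = (-1/2, 3/2)
2. D is the centroid of triangle HLF ⇒ D = (1/3, 1/3)
line AD meets LF at G = (4/7, 0)
D = A + t·(G−A) with t = 7/9, so AD:DG = 7/9:2/9

AD:DG = 7/2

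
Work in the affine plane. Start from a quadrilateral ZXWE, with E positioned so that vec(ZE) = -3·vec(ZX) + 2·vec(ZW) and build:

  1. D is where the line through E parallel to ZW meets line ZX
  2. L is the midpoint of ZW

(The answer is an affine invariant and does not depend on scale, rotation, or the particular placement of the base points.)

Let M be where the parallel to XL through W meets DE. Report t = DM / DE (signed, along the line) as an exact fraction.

t = 5/4

Assign Z = (0, 0), X = (1, 0), W = (0, 1), E = (-3, 2) — the answer is frame-independent, so this choice is without loss of generality.
1. D is where the line through E parallel to ZW meets line ZX ⇒ D = (-3, 0)
2. L is the midpoint of ZW ⇒ L = (0, 1/2)
through W parallel to XL: direction (-1, 1/2); meets DE at M = (-3, 5/2)
M = D + t·(E−D) with t = 5/4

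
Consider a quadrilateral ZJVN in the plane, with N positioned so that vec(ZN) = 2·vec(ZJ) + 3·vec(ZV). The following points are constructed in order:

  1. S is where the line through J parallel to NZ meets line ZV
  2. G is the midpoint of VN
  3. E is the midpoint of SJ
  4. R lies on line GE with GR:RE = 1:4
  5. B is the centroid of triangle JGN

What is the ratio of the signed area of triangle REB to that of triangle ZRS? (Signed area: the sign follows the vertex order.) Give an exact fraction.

[REB]:[ZRS] = -52/81

Choose coordinates Z = (0, 0), J = (1, 0), V = (0, 1), N = (2, 3).
1. S is where the line through J parallel to NZ meets line ZV ⇒ S = (0, -3/2)
2. G is the midpoint of VN ⇒ G = (1, 2)
3. E is the midpoint of SJ ⇒ E = (1/2, -3/4)
4. R lies on line GE with GR:RE = 1:4 ⇒ R = (9/10, 29/20)
5. B is the centroid of triangle JGN ⇒ B = (4/3, 5/3)
2·[REB] = 13/15, 2·[ZRS] = -27/20
[REB]:[ZRS] = 13/15:-27/20 = -52/81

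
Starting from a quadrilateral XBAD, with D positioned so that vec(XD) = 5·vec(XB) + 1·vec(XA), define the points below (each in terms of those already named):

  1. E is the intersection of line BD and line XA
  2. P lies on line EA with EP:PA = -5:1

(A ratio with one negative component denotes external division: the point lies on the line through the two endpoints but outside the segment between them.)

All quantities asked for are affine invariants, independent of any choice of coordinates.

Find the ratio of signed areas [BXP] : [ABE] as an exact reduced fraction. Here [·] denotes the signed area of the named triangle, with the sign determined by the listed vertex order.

[BXP]:[ABE] = 21/20

Set X = (0, 0), B = (1, 0), A = (0, 1), D = (5, 1); any affine frame gives the same invariant.
1. E is the intersection of line BD and line XA ⇒ E = (0, -1/4)
2. P lies on line EA with EP:PA = -5:1 ⇒ P = (0, 21/16)
2·[BXP] = -21/16, 2·[ABE] = -5/4
[BXP]:[ABE] = -21/16:-5/4 = 21/20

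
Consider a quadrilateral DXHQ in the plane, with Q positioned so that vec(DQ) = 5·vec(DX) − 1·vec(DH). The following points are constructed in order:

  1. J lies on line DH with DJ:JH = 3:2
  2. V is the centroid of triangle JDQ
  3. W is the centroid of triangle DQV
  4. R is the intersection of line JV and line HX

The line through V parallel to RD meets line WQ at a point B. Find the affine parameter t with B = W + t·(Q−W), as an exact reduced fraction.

Choose coordinates D = (0, 0), X = (1, 0), H = (0, 1), Q = (5, -1).
1. J lies on line DH with DJ:JH = 3:2 ⇒ J = (0, 3/5)
2. V is the centroid of triangle JDQ ⇒ V = (5/3, -2/15)
3. W is the centroid of triangle DQV ⇒ W = (20/9, -17/45)
4. R is the intersection of line JV and line HX ⇒ R = (5/7, 2/7)
through V parallel to RD: direction (-5/7, -2/7); meets WQ at B = (115/78, -41/195)
B = W + t·(Q−W) with t = -7/26

t = -7/26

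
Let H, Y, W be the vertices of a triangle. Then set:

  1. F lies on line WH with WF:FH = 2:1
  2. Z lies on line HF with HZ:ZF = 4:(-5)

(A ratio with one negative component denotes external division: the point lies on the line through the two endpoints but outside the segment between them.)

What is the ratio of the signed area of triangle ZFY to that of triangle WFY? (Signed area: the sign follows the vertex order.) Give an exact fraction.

[ZFY]:[WFY] = -5/2

Choose coordinates H = (0, 0), Y = (1, 0), W = (0, 1).
1. F lies on line WH with WF:FH = 2:1 ⇒ F = (0, 1/3)
2. Z lies on line HF with HZ:ZF = 4:(-5) ⇒ Z = (0, -4/3)
2·[ZFY] = -5/3, 2·[WFY] = 2/3
[ZFY]:[WFY] = -5/3:2/3 = -5/2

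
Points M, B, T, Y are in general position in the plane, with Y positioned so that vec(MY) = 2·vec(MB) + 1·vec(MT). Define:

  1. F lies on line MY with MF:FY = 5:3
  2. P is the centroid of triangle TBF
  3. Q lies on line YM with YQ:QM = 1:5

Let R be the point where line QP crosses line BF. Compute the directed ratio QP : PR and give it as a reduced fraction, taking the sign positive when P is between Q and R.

Choose coordinates M = (0, 0), B = (1, 0), T = (0, 1), Y = (2, 1).
1. F lies on line MY with MF:FY = 5:3 ⇒ F = (5/4, 5/8)
2. P is the centroid of triangle TBF ⇒ P = (3/4, 13/24)
3. Q lies on line YM with YQ:QM = 1:5 ⇒ Q = (5/3, 5/6)
line QP meets BF at R = (185/144, 205/288)
P = Q + t·(R−Q) with t = 12/5, so QP:PR = 12/5:-7/5

QP:PR = -12/7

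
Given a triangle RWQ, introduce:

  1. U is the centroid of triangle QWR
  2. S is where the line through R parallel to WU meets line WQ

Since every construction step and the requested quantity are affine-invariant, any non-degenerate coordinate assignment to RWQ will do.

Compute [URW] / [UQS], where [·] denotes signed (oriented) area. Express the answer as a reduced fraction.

Set R = (0, 0), W = (1, 0), Q = (0, 1); any affine frame gives the same invariant.
1. U is the centroid of triangle QWR ⇒ U = (1/3, 1/3)
2. S is where the line through R parallel to WU meets line WQ ⇒ S = (2, -1)
2·[URW] = 1/3, 2·[UQS] = -2/3
[URW]:[UQS] = 1/3:-2/3 = -1/2

[URW]:[UQS] = -1/2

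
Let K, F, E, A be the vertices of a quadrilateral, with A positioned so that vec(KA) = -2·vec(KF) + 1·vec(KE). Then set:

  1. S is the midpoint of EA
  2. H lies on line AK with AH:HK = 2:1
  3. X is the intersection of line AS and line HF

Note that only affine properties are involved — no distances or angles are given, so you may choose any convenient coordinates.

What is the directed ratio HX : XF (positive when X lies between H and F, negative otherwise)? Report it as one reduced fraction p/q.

HX:XF = -2/3

Assign K = (0, 0), F = (1, 0), E = (0, 1), A = (-2, 1) — the answer is frame-independent, so this choice is without loss of generality.
1. S is the midpoint of EA ⇒ S = (-1, 1)
2. H lies on line AK with AH:HK = 2:1 ⇒ H = (-2/3, 1/3)
3. X is the intersection of line AS and line HF ⇒ X = (-4, 1)
X = H + t·(F−H) with t = -2, so HX:XF = t:(1−t) = -2:3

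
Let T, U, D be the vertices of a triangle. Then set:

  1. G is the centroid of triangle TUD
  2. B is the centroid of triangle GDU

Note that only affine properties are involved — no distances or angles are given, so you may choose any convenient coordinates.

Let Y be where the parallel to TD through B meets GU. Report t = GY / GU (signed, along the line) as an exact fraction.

t = 1/6

Work in coordinates with T = (0, 0), U = (1, 0), D = (0, 1).
1. G is the centroid of triangle TUD ⇒ G = (1/3, 1/3)
2. B is the centroid of triangle GDU ⇒ B = (4/9, 4/9)
through B parallel to TD: direction (0, 1); meets GU at Y = (4/9, 5/18)
Y = G + t·(U−G) with t = 1/6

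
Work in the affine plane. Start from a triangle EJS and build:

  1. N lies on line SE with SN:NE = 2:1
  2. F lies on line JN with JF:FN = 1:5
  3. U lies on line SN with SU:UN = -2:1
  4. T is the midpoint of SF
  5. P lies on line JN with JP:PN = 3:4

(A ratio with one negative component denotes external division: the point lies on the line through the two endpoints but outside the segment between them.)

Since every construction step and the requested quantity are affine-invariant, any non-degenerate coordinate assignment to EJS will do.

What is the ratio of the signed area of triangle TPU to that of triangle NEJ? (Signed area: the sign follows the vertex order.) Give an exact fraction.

[TPU]:[NEJ] = -37/42

Choose coordinates E = (0, 0), J = (1, 0), S = (0, 1).
1. N lies on line SE with SN:NE = 2:1 ⇒ N = (0, 1/3)
2. F lies on line JN with JF:FN = 1:5 ⇒ F = (5/6, 1/18)
3. U lies on line SN with SU:UN = -2:1 ⇒ U = (0, -1/3)
4. T is the midpoint of SF ⇒ T = (5/12, 19/36)
5. P lies on line JN with JP:PN = 3:4 ⇒ P = (4/7, 1/7)
2·[TPU] = -37/126, 2·[NEJ] = 1/3
[TPU]:[NEJ] = -37/126:1/3 = -37/42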